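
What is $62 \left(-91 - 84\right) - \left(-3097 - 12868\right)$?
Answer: $5115$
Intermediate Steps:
$62 \left(-91 - 84\right) - \left(-3097 - 12868\right) = 62 \left(-175\right) - -15965 = -10850 + 15965 = 5115$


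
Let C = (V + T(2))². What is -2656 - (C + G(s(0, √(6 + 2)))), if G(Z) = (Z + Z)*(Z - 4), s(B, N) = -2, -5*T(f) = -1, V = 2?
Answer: -67121/25 ≈ -2684.8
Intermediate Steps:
T(f) = ⅕ (T(f) = -⅕*(-1) = ⅕)
G(Z) = 2*Z*(-4 + Z) (G(Z) = (2*Z)*(-4 + Z) = 2*Z*(-4 + Z))
C = 121/25 (C = (2 + ⅕)² = (11/5)² = 121/25 ≈ 4.8400)
-2656 - (C + G(s(0, √(6 + 2)))) = -2656 - (121/25 + 2*(-2)*(-4 - 2)) = -2656 - (121/25 + 2*(-2)*(-6)) = -2656 - (121/25 + 24) = -2656 - 1*721/25 = -2656 - 721/25 = -67121/25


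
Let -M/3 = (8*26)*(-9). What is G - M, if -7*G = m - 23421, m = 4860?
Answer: -20751/7 ≈ -2964.4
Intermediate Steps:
M = 5616 (M = -3*8*26*(-9) = -624*(-9) = -3*(-1872) = 5616)
G = 18561/7 (G = -(4860 - 23421)/7 = -⅐*(-18561) = 18561/7 ≈ 2651.6)
G - M = 18561/7 - 1*5616 = 18561/7 - 5616 = -20751/7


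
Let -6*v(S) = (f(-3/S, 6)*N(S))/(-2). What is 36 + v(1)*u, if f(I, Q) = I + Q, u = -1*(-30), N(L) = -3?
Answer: 27/2 ≈ 13.500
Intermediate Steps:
u = 30
v(S) = -3/2 + 3/(4*S) (v(S) = -(-3/S + 6)*(-3)/(6*(-2)) = -(6 - 3/S)*(-3)*(-1)/(6*2) = -(-18 + 9/S)*(-1)/(6*2) = -(9 - 9/(2*S))/6 = -3/2 + 3/(4*S))
36 + v(1)*u = 36 + ((¾)*(1 - 2*1)/1)*30 = 36 + ((¾)*1*(1 - 2))*30 = 36 + ((¾)*1*(-1))*30 = 36 - ¾*30 = 36 - 45/2 = 27/2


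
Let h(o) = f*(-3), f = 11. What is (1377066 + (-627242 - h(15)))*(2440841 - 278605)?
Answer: 1621367800252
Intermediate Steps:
h(o) = -33 (h(o) = 11*(-3) = -33)
(1377066 + (-627242 - h(15)))*(2440841 - 278605) = (1377066 + (-627242 - 1*(-33)))*(2440841 - 278605) = (1377066 + (-627242 + 33))*2162236 = (1377066 - 627209)*2162236 = 749857*2162236 = 1621367800252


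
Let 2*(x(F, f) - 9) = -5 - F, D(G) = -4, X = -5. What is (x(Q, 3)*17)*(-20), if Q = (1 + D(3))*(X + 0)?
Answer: 340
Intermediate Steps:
Q = 15 (Q = (1 - 4)*(-5 + 0) = -3*(-5) = 15)
x(F, f) = 13/2 - F/2 (x(F, f) = 9 + (-5 - F)/2 = 9 + (-5/2 - F/2) = 13/2 - F/2)
(x(Q, 3)*17)*(-20) = ((13/2 - ½*15)*17)*(-20) = ((13/2 - 15/2)*17)*(-20) = -1*17*(-20) = -17*(-20) = 340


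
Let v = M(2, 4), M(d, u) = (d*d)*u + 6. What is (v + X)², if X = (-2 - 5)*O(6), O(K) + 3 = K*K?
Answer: 43681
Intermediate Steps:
O(K) = -3 + K² (O(K) = -3 + K*K = -3 + K²)
M(d, u) = 6 + u*d² (M(d, u) = d²*u + 6 = u*d² + 6 = 6 + u*d²)
X = -231 (X = (-2 - 5)*(-3 + 6²) = -7*(-3 + 36) = -7*33 = -231)
v = 22 (v = 6 + 4*2² = 6 + 4*4 = 6 + 16 = 22)
(v + X)² = (22 - 231)² = (-209)² = 43681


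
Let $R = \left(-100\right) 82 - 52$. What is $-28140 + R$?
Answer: $-36392$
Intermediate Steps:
$R = -8252$ ($R = -8200 - 52 = -8252$)
$-28140 + R = -28140 - 8252 = -36392$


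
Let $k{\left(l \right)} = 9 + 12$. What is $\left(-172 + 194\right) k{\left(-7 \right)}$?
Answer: $462$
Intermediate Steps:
$k{\left(l \right)} = 21$
$\left(-172 + 194\right) k{\left(-7 \right)} = \left(-172 + 194\right) 21 = 22 \cdot 21 = 462$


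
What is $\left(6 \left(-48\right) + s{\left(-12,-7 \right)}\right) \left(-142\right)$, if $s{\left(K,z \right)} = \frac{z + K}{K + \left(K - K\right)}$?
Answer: $\frac{244027}{6} \approx 40671.0$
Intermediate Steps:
$s{\left(K,z \right)} = \frac{K + z}{K}$ ($s{\left(K,z \right)} = \frac{K + z}{K + 0} = \frac{K + z}{K}$)
$\left(6 \left(-48\right) + s{\left(-12,-7 \right)}\right) \left(-142\right) = \left(6 \left(-48\right) + \frac{-12 - 7}{-12}\right) \left(-142\right) = \left(-288 - - \frac{19}{12}\right) \left(-142\right) = \left(-288 + \frac{19}{12}\right) \left(-142\right) = \left(- \frac{3437}{12}\right) \left(-142\right) = \frac{244027}{6}$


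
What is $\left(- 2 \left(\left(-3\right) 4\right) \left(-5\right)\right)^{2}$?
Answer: $14400$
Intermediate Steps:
$\left(- 2 \left(\left(-3\right) 4\right) \left(-5\right)\right)^{2} = \left(\left(-2\right) \left(-12\right) \left(-5\right)\right)^{2} = \left(24 \left(-5\right)\right)^{2} = \left(-120\right)^{2} = 14400$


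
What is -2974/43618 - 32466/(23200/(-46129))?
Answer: 16330824901913/252984400 ≈ 64553.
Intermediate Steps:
-2974/43618 - 32466/(23200/(-46129)) = -2974*1/43618 - 32466/(23200*(-1/46129)) = -1487/21809 - 32466/(-23200/46129) = -1487/21809 - 32466*(-46129/23200) = -1487/21809 + 748812057/11600 = 16330824901913/252984400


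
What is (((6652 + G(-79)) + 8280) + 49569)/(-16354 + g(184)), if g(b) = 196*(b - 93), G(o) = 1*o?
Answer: 10737/247 ≈ 43.470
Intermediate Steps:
G(o) = o
g(b) = -18228 + 196*b (g(b) = 196*(-93 + b) = -18228 + 196*b)
(((6652 + G(-79)) + 8280) + 49569)/(-16354 + g(184)) = (((6652 - 79) + 8280) + 49569)/(-16354 + (-18228 + 196*184)) = ((6573 + 8280) + 49569)/(-16354 + (-18228 + 36064)) = (14853 + 49569)/(-16354 + 17836) = 64422/1482 = 64422*(1/1482) = 10737/247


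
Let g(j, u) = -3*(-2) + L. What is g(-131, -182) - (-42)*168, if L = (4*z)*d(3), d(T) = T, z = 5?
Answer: 7122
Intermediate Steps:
L = 60 (L = (4*5)*3 = 20*3 = 60)
g(j, u) = 66 (g(j, u) = -3*(-2) + 60 = 6 + 60 = 66)
g(-131, -182) - (-42)*168 = 66 - (-42)*168 = 66 - 1*(-7056) = 66 + 7056 = 7122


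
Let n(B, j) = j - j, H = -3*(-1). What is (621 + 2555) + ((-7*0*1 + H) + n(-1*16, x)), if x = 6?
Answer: 3179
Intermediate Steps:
H = 3
n(B, j) = 0
(621 + 2555) + ((-7*0*1 + H) + n(-1*16, x)) = (621 + 2555) + ((-7*0*1 + 3) + 0) = 3176 + ((0*1 + 3) + 0) = 3176 + ((0 + 3) + 0) = 3176 + (3 + 0) = 3176 + 3 = 3179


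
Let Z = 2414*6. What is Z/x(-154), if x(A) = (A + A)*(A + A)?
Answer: 3621/23716 ≈ 0.15268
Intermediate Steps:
Z = 14484
x(A) = 4*A² (x(A) = (2*A)*(2*A) = 4*A²)
Z/x(-154) = 14484/((4*(-154)²)) = 14484/((4*23716)) = 14484/94864 = 14484*(1/94864) = 3621/23716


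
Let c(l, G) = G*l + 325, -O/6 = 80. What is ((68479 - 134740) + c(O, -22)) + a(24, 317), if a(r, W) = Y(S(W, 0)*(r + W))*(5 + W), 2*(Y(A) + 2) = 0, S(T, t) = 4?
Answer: -56020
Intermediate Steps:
O = -480 (O = -6*80 = -480)
Y(A) = -2 (Y(A) = -2 + (½)*0 = -2 + 0 = -2)
a(r, W) = -10 - 2*W (a(r, W) = -2*(5 + W) = -10 - 2*W)
c(l, G) = 325 + G*l
((68479 - 134740) + c(O, -22)) + a(24, 317) = ((68479 - 134740) + (325 - 22*(-480))) + (-10 - 2*317) = (-66261 + (325 + 10560)) + (-10 - 634) = (-66261 + 10885) - 644 = -55376 - 644 = -56020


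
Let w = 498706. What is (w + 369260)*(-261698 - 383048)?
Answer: -559617606636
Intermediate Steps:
(w + 369260)*(-261698 - 383048) = (498706 + 369260)*(-261698 - 383048) = 867966*(-644746) = -559617606636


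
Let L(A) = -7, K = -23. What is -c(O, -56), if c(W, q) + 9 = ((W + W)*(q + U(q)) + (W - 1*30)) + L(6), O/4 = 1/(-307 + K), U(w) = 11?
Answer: 7412/165 ≈ 44.921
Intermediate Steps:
O = -2/165 (O = 4/(-307 - 23) = 4/(-330) = 4*(-1/330) = -2/165 ≈ -0.012121)
c(W, q) = -46 + W + 2*W*(11 + q) (c(W, q) = -9 + (((W + W)*(q + 11) + (W - 1*30)) - 7) = -9 + (((2*W)*(11 + q) + (W - 30)) - 7) = -9 + ((2*W*(11 + q) + (-30 + W)) - 7) = -9 + ((-30 + W + 2*W*(11 + q)) - 7) = -9 + (-37 + W + 2*W*(11 + q)) = -46 + W + 2*W*(11 + q))
-c(O, -56) = -(-46 + 23*(-2/165) + 2*(-2/165)*(-56)) = -(-46 - 46/165 + 224/165) = -1*(-7412/165) = 7412/165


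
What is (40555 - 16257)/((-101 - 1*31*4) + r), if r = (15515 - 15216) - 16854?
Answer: -12149/8390 ≈ -1.4480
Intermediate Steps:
r = -16555 (r = 299 - 16854 = -16555)
(40555 - 16257)/((-101 - 1*31*4) + r) = (40555 - 16257)/((-101 - 1*31*4) - 16555) = 24298/((-101 - 31*4) - 16555) = 24298/((-101 - 124) - 16555) = 24298/(-225 - 16555) = 24298/(-16780) = 24298*(-1/16780) = -12149/8390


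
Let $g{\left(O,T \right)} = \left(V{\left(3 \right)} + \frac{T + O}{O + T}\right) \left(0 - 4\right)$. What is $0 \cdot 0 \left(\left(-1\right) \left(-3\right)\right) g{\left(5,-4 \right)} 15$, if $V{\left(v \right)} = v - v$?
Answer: $0$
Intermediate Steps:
$V{\left(v \right)} = 0$
$g{\left(O,T \right)} = -4$ ($g{\left(O,T \right)} = \left(0 + \frac{T + O}{O + T}\right) \left(0 - 4\right) = \left(0 + \frac{O + T}{O + T}\right) \left(-4\right) = \left(0 + 1\right) \left(-4\right) = 1 \left(-4\right) = -4$)
$0 \cdot 0 \left(\left(-1\right) \left(-3\right)\right) g{\left(5,-4 \right)} 15 = 0 \cdot 0 \left(\left(-1\right) \left(-3\right)\right) \left(-4\right) 15 = 0 \cdot 3 \left(-4\right) 15 = 0 \left(-4\right) 15 = 0 \cdot 15 = 0$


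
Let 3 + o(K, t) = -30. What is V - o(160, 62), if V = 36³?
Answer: 46689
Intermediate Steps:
V = 46656
o(K, t) = -33 (o(K, t) = -3 - 30 = -33)
V - o(160, 62) = 46656 - 1*(-33) = 46656 + 33 = 46689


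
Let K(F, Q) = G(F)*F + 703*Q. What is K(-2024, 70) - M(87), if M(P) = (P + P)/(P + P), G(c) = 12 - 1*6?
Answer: 37065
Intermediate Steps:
G(c) = 6 (G(c) = 12 - 6 = 6)
M(P) = 1 (M(P) = (2*P)/((2*P)) = (2*P)*(1/(2*P)) = 1)
K(F, Q) = 6*F + 703*Q
K(-2024, 70) - M(87) = (6*(-2024) + 703*70) - 1*1 = (-12144 + 49210) - 1 = 37066 - 1 = 37065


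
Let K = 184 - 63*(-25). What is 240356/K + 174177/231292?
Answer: 55898797295/406842628 ≈ 137.40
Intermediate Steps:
K = 1759 (K = 184 + 1575 = 1759)
240356/K + 174177/231292 = 240356/1759 + 174177/231292 = 55898797295/406842628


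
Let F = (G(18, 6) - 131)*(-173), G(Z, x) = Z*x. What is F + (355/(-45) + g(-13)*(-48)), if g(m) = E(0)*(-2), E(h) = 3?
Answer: 38332/9 ≈ 4259.1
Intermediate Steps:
g(m) = -6 (g(m) = 3*(-2) = -6)
F = 3979 (F = (18*6 - 131)*(-173) = (108 - 131)*(-173) = -23*(-173) = 3979)
F + (355/(-45) + g(-13)*(-48)) = 3979 + (355/(-45) - 6*(-48)) = 3979 + (355*(-1/45) + 288) = 3979 + (-71/9 + 288) = 3979 + 2521/9 = 38332/9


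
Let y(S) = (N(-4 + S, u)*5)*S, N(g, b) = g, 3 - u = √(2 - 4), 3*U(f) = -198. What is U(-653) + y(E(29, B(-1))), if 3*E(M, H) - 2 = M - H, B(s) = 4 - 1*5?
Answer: 2606/9 ≈ 289.56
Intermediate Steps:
U(f) = -66 (U(f) = (⅓)*(-198) = -66)
B(s) = -1 (B(s) = 4 - 5 = -1)
u = 3 - I*√2 (u = 3 - √(2 - 4) = 3 - √(-2) = 3 - I*√2 ≈ 3.0 - 1.4142*I)
E(M, H) = ⅔ - H/3 + M/3 (E(M, H) = ⅔ + (M - H)/3 = ⅔ + (-H/3 + M/3) = ⅔ - H/3 + M/3)
y(S) = S*(-20 + 5*S) (y(S) = ((-4 + S)*5)*S = (-20 + 5*S)*S = S*(-20 + 5*S))
U(-653) + y(E(29, B(-1))) = -66 + 5*(⅔ - ⅓*(-1) + (⅓)*29)*(-4 + (⅔ - ⅓*(-1) + (⅓)*29)) = -66 + 5*(⅔ + ⅓ + 29/3)*(-4 + (⅔ + ⅓ + 29/3)) = -66 + 5*(32/3)*(-4 + 32/3) = -66 + 5*(32/3)*(20/3) = -66 + 3200/9 = 2606/9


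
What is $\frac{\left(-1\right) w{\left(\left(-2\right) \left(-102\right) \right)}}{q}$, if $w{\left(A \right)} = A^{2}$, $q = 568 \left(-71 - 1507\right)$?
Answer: $\frac{867}{18673} \approx 0.046431$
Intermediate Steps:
$q = -896304$ ($q = 568 \left(-1578\right) = -896304$)
$\frac{\left(-1\right) w{\left(\left(-2\right) \left(-102\right) \right)}}{q} = \frac{\left(-1\right) \left(\left(-2\right) \left(-102\right)\right)^{2}}{-896304} = - 204^{2} \left(- \frac{1}{896304}\right) = \left(-1\right) 41616 \left(- \frac{1}{896304}\right) = \left(-41616\right) \left(- \frac{1}{896304}\right) = \frac{867}{18673}$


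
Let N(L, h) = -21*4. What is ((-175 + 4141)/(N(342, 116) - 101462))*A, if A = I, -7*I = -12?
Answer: -23796/355411 ≈ -0.066953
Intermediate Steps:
I = 12/7 (I = -⅐*(-12) = 12/7 ≈ 1.7143)
N(L, h) = -84
A = 12/7 ≈ 1.7143
((-175 + 4141)/(N(342, 116) - 101462))*A = ((-175 + 4141)/(-84 - 101462))*(12/7) = (3966/(-101546))*(12/7) = (3966*(-1/101546))*(12/7) = -1983/50773*12/7 = -23796/355411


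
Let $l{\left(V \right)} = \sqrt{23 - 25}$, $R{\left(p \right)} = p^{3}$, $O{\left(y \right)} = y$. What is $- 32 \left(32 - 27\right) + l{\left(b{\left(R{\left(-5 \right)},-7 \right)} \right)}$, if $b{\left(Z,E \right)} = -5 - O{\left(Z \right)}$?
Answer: $-160 + i \sqrt{2} \approx -160.0 + 1.4142 i$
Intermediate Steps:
$b{\left(Z,E \right)} = -5 - Z$
$l{\left(V \right)} = i \sqrt{2}$ ($l{\left(V \right)} = \sqrt{-2} = i \sqrt{2}$)
$- 32 \left(32 - 27\right) + l{\left(b{\left(R{\left(-5 \right)},-7 \right)} \right)} = - 32 \left(32 - 27\right) + i \sqrt{2} = \left(-32\right) 5 + i \sqrt{2} = -160 + i \sqrt{2}$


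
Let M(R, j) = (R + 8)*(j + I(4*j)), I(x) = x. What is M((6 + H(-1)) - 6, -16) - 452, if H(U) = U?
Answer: -1012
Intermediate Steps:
M(R, j) = 5*j*(8 + R) (M(R, j) = (R + 8)*(j + 4*j) = (8 + R)*(5*j) = 5*j*(8 + R))
M((6 + H(-1)) - 6, -16) - 452 = 5*(-16)*(8 + ((6 - 1) - 6)) - 452 = 5*(-16)*(8 + (5 - 6)) - 452 = 5*(-16)*(8 - 1) - 452 = 5*(-16)*7 - 452 = -560 - 452 = -1012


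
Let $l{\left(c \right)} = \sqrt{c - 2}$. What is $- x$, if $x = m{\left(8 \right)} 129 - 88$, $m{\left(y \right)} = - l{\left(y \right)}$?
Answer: $88 + 129 \sqrt{6} \approx 403.98$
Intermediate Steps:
$l{\left(c \right)} = \sqrt{-2 + c}$
$m{\left(y \right)} = - \sqrt{-2 + y}$
$x = -88 - 129 \sqrt{6}$ ($x = - \sqrt{-2 + 8} \cdot 129 - 88 = - \sqrt{6} \cdot 129 - 88 = - 129 \sqrt{6} - 88 = -88 - 129 \sqrt{6} \approx -403.98$)
$- x = - (-88 - 129 \sqrt{6}) = 88 + 129 \sqrt{6}$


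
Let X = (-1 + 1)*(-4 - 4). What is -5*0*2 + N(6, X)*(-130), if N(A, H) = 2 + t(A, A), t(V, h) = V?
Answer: -1040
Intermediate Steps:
X = 0 (X = 0*(-8) = 0)
N(A, H) = 2 + A
-5*0*2 + N(6, X)*(-130) = -5*0*2 + (2 + 6)*(-130) = 0*2 + 8*(-130) = 0 - 1040 = -1040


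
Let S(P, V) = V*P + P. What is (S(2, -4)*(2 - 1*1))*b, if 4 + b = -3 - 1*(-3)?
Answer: 24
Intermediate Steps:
b = -4 (b = -4 + (-3 - 1*(-3)) = -4 + (-3 + 3) = -4 + 0 = -4)
S(P, V) = P + P*V (S(P, V) = P*V + P = P + P*V)
(S(2, -4)*(2 - 1*1))*b = ((2*(1 - 4))*(2 - 1*1))*(-4) = ((2*(-3))*(2 - 1))*(-4) = -6*1*(-4) = -6*(-4) = 24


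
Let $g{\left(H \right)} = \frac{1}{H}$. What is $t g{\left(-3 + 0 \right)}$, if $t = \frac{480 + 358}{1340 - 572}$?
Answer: $- \frac{419}{1152} \approx -0.36372$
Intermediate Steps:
$t = \frac{419}{384}$ ($t = \frac{838}{768} = 838 \cdot \frac{1}{768} = \frac{419}{384} \approx 1.0911$)
$t g{\left(-3 + 0 \right)} = \frac{419}{384 \left(-3 + 0\right)} = \frac{419}{384 \left(-3\right)} = \frac{419}{384} \left(- \frac{1}{3}\right) = - \frac{419}{1152}$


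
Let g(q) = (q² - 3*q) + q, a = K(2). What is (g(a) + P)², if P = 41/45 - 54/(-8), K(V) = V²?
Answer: 7946761/32400 ≈ 245.27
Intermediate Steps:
a = 4 (a = 2² = 4)
g(q) = q² - 2*q
P = 1379/180 (P = 41*(1/45) - 54*(-⅛) = 41/45 + 27/4 = 1379/180 ≈ 7.6611)
(g(a) + P)² = (4*(-2 + 4) + 1379/180)² = (4*2 + 1379/180)² = (8 + 1379/180)² = (2819/180)² = 7946761/32400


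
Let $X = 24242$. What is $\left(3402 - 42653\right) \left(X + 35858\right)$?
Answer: $-2358985100$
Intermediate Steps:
$\left(3402 - 42653\right) \left(X + 35858\right) = \left(3402 - 42653\right) \left(24242 + 35858\right) = \left(-39251\right) 60100 = -2358985100$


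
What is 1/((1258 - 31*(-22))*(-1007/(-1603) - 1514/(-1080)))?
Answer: 43281/170453347 ≈ 0.00025392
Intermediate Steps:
1/((1258 - 31*(-22))*(-1007/(-1603) - 1514/(-1080))) = 1/((1258 + 682)*(-1007*(-1/1603) - 1514*(-1/1080))) = 1/(1940*(1007/1603 + 757/540)) = 1/(1940*(1757251/865620)) = 1/(170453347/43281) = 43281/170453347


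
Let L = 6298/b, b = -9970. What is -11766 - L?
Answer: -58650361/4985 ≈ -11765.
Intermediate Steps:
L = -3149/4985 (L = 6298/(-9970) = 6298*(-1/9970) = -3149/4985 ≈ -0.63169)
-11766 - L = -11766 - 1*(-3149/4985) = -11766 + 3149/4985 = -58650361/4985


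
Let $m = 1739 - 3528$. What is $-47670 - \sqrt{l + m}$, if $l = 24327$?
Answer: $-47670 - \sqrt{22538} \approx -47820.0$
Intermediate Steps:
$m = -1789$ ($m = 1739 - 3528 = -1789$)
$-47670 - \sqrt{l + m} = -47670 - \sqrt{24327 - 1789} = -47670 - \sqrt{22538}$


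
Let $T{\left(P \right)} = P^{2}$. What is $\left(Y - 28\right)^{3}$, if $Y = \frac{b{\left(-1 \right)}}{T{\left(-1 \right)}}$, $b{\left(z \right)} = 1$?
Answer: $-19683$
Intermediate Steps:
$Y = 1$ ($Y = 1 \frac{1}{\left(-1\right)^{2}} = 1 \cdot 1^{-1} = 1 \cdot 1 = 1$)
$\left(Y - 28\right)^{3} = \left(1 - 28\right)^{3} = \left(-27\right)^{3} = -19683$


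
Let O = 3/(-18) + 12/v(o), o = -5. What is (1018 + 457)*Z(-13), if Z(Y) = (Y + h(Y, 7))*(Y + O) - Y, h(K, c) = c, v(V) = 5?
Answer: 114460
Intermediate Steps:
O = 67/30 (O = 3/(-18) + 12/5 = 3*(-1/18) + 12*(1/5) = -1/6 + 12/5 = 67/30 ≈ 2.2333)
Z(Y) = -Y + (7 + Y)*(67/30 + Y) (Z(Y) = (Y + 7)*(Y + 67/30) - Y = (7 + Y)*(67/30 + Y) - Y = -Y + (7 + Y)*(67/30 + Y))
(1018 + 457)*Z(-13) = (1018 + 457)*(469/30 + (-13)**2 + (247/30)*(-13)) = 1475*(469/30 + 169 - 3211/30) = 1475*(388/5) = 114460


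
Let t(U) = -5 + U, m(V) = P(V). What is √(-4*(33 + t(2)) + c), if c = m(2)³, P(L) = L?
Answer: 4*I*√7 ≈ 10.583*I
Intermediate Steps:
m(V) = V
c = 8 (c = 2³ = 8)
√(-4*(33 + t(2)) + c) = √(-4*(33 + (-5 + 2)) + 8) = √(-4*(33 - 3) + 8) = √(-4*30 + 8) = √(-120 + 8) = √(-112) = 4*I*√7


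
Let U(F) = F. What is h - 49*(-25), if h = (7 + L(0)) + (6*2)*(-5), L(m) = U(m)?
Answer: 1172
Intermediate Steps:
L(m) = m
h = -53 (h = (7 + 0) + (6*2)*(-5) = 7 + 12*(-5) = 7 - 60 = -53)
h - 49*(-25) = -53 - 49*(-25) = -53 + 1225 = 1172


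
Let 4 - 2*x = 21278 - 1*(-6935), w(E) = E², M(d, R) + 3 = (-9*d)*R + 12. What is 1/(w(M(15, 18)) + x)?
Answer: 2/11694273 ≈ 1.7102e-7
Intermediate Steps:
M(d, R) = 9 - 9*R*d (M(d, R) = -3 + ((-9*d)*R + 12) = -3 + (-9*R*d + 12) = -3 + (12 - 9*R*d) = 9 - 9*R*d)
x = -28209/2 (x = 2 - (21278 - 1*(-6935))/2 = 2 - (21278 + 6935)/2 = 2 - ½*28213 = 2 - 28213/2 = -28209/2 ≈ -14105.)
1/(w(M(15, 18)) + x) = 1/((9 - 9*18*15)² - 28209/2) = 1/((9 - 2430)² - 28209/2) = 1/((-2421)² - 28209/2) = 1/(5861241 - 28209/2) = 1/(11694273/2) = 2/11694273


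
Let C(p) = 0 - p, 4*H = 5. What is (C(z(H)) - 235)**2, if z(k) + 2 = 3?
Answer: 55696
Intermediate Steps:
H = 5/4 (H = (1/4)*5 = 5/4 ≈ 1.2500)
z(k) = 1 (z(k) = -2 + 3 = 1)
C(p) = -p
(C(z(H)) - 235)**2 = (-1*1 - 235)**2 = (-1 - 235)**2 = (-236)**2 = 55696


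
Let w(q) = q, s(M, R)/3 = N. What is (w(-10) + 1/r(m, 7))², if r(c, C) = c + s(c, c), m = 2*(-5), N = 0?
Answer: 10201/100 ≈ 102.01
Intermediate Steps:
s(M, R) = 0 (s(M, R) = 3*0 = 0)
m = -10
r(c, C) = c (r(c, C) = c + 0 = c)
(w(-10) + 1/r(m, 7))² = (-10 + 1/(-10))² = (-10 - ⅒)² = (-101/10)² = 10201/100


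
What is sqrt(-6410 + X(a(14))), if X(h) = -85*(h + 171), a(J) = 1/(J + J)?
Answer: I*sqrt(4105815)/14 ≈ 144.73*I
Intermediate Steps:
a(J) = 1/(2*J)
X(h) = -14535 - 85*h (X(h) = -85*(171 + h) = -14535 - 85*h)
sqrt(-6410 + X(a(14))) = sqrt(-6410 + (-14535 - 85/(2*14))) = sqrt(-6410 + (-14535 - 85*1/28)) = sqrt(-6410 + (-14535 - 85/28)) = sqrt(-6410 - 407065/28) = sqrt(-586545/28) = I*sqrt(4105815)/14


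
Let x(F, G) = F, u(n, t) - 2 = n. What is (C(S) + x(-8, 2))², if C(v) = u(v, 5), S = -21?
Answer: 729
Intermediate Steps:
u(n, t) = 2 + n
C(v) = 2 + v
(C(S) + x(-8, 2))² = ((2 - 21) - 8)² = (-19 - 8)² = (-27)² = 729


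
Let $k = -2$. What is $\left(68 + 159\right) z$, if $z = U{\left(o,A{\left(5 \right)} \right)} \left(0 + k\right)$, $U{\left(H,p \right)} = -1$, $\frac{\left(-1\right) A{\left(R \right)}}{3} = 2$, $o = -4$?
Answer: $454$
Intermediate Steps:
$A{\left(R \right)} = -6$ ($A{\left(R \right)} = \left(-3\right) 2 = -6$)
$z = 2$ ($z = - (0 - 2) = \left(-1\right) \left(-2\right) = 2$)
$\left(68 + 159\right) z = \left(68 + 159\right) 2 = 227 \cdot 2 = 454$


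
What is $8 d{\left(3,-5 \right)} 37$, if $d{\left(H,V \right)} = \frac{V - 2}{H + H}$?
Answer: $- \frac{1036}{3} \approx -345.33$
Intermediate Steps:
$d{\left(H,V \right)} = \frac{-2 + V}{2 H}$
$8 d{\left(3,-5 \right)} 37 = 8 \frac{-2 - 5}{2 \cdot 3} \cdot 37 = 8 \cdot \frac{1}{2} \cdot \frac{1}{3} \left(-7\right) 37 = 8 \left(- \frac{7}{6}\right) 37 = \left(- \frac{28}{3}\right) 37 = - \frac{1036}{3}$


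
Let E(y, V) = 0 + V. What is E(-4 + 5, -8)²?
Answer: 64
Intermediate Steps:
E(y, V) = V
E(-4 + 5, -8)² = (-8)² = 64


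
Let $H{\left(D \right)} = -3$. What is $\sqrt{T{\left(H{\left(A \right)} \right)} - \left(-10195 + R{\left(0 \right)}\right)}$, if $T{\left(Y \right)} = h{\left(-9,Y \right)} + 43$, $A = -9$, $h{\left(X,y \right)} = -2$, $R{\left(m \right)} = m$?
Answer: $2 \sqrt{2559} \approx 101.17$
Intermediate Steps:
$T{\left(Y \right)} = 41$ ($T{\left(Y \right)} = -2 + 43 = 41$)
$\sqrt{T{\left(H{\left(A \right)} \right)} - \left(-10195 + R{\left(0 \right)}\right)} = \sqrt{41 + \left(10195 - 0\right)} = \sqrt{41 + \left(10195 + 0\right)} = \sqrt{41 + 10195} = \sqrt{10236} = 2 \sqrt{2559}$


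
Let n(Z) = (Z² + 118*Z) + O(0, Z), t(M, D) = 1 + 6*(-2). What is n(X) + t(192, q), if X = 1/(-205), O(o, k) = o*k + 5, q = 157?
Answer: -276339/42025 ≈ -6.5756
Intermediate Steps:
t(M, D) = -11 (t(M, D) = 1 - 12 = -11)
O(o, k) = 5 + k*o (O(o, k) = k*o + 5 = 5 + k*o)
X = -1/205 ≈ -0.0048781
n(Z) = 5 + Z² + 118*Z (n(Z) = (Z² + 118*Z) + (5 + Z*0) = (Z² + 118*Z) + (5 + 0) = (Z² + 118*Z) + 5 = 5 + Z² + 118*Z)
n(X) + t(192, q) = (5 + (-1/205)² + 118*(-1/205)) - 11 = (5 + 1/42025 - 118/205) - 11 = 185936/42025 - 11 = -276339/42025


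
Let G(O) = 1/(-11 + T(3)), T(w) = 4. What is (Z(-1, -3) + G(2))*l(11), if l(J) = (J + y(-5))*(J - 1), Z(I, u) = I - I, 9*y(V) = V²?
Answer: -1240/63 ≈ -19.683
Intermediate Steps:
y(V) = V²/9
Z(I, u) = 0
G(O) = -⅐ (G(O) = 1/(-11 + 4) = 1/(-7) = -⅐)
l(J) = (-1 + J)*(25/9 + J) (l(J) = (J + (⅑)*(-5)²)*(J - 1) = (J + (⅑)*25)*(-1 + J) = (J + 25/9)*(-1 + J) = (25/9 + J)*(-1 + J) = (-1 + J)*(25/9 + J))
(Z(-1, -3) + G(2))*l(11) = (0 - ⅐)*(-25/9 + 11² + (16/9)*11) = -(-25/9 + 121 + 176/9)/7 = -⅐*1240/9 = -1240/63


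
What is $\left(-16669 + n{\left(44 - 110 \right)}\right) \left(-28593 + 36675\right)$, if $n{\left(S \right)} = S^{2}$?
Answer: $-99513666$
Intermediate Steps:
$\left(-16669 + n{\left(44 - 110 \right)}\right) \left(-28593 + 36675\right) = \left(-16669 + \left(44 - 110\right)^{2}\right) \left(-28593 + 36675\right) = \left(-16669 + \left(44 - 110\right)^{2}\right) 8082 = \left(-16669 + \left(-66\right)^{2}\right) 8082 = \left(-16669 + 4356\right) 8082 = \left(-12313\right) 8082 = -99513666$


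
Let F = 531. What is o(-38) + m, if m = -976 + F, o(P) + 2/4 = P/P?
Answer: -889/2 ≈ -444.50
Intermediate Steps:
o(P) = ½ (o(P) = -½ + P/P = -½ + 1 = ½)
m = -445 (m = -976 + 531 = -445)
o(-38) + m = ½ - 445 = -889/2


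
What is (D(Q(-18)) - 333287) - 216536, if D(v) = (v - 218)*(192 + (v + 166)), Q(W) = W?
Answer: -630063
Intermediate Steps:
D(v) = (-218 + v)*(358 + v) (D(v) = (-218 + v)*(192 + (166 + v)) = (-218 + v)*(358 + v))
(D(Q(-18)) - 333287) - 216536 = ((-78044 + (-18)² + 140*(-18)) - 333287) - 216536 = ((-78044 + 324 - 2520) - 333287) - 216536 = (-80240 - 333287) - 216536 = -413527 - 216536 = -630063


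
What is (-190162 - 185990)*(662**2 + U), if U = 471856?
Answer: -342335935200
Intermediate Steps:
(-190162 - 185990)*(662**2 + U) = (-190162 - 185990)*(662**2 + 471856) = -376152*(438244 + 471856) = -376152*910100 = -342335935200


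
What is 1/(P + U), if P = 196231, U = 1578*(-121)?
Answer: 1/5293 ≈ 0.00018893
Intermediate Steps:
U = -190938
1/(P + U) = 1/(196231 - 190938) = 1/5293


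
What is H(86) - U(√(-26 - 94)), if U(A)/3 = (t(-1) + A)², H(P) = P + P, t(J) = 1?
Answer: 529 - 12*I*√30 ≈ 529.0 - 65.727*I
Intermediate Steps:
H(P) = 2*P
U(A) = 3*(1 + A)²
H(86) - U(√(-26 - 94)) = 2*86 - 3*(1 + √(-26 - 94))² = 172 - 3*(1 + √(-120))² = 172 - 3*(1 + 2*I*√30)²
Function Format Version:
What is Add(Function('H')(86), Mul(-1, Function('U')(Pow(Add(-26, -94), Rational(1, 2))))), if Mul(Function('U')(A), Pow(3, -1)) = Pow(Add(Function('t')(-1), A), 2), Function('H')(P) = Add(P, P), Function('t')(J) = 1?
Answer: Add(529, Mul(-12, I, Pow(30, Rational(1, 2)))) ≈ Add(529.00, Mul(-65.727, I))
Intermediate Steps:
Function('H')(P) = Mul(2, P)
Function('U')(A) = Mul(3, Pow(Add(1, A), 2))
Add(Function('H')(86), Mul(-1, Function('U')(Pow(Add(-26, -94), Rational(1, 2))))) = Add(Mul(2, 86), Mul(-1, Mul(3, Pow(Add(1, Pow(Add(-26, -94), Rational(1, 2))), 2)))) = Add(172, Mul(-1, Mul(3, Pow(Add(1, Pow(-120, Rational(1, 2))), 2)))) = Add(172, Mul(-1, Mul(3, Pow(Add(1, Mul(2, I, Pow(30, Rational(1, 2)))), 2)))) = Add(172, Mul(-3, Pow(Add(1, Mul(2, I, Pow(30, Rational(1, 2)))), 2)))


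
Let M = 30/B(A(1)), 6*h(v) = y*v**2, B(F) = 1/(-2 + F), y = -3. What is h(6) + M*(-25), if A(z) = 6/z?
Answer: -3018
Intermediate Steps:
h(v) = -v**2/2 (h(v) = (-3*v**2)/6 = -v**2/2)
M = 120 (M = 30/(1/(-2 + 6/1)) = 30/(1/(-2 + 6*1)) = 30/(1/(-2 + 6)) = 30/(1/4) = 30*4 = 120)
h(6) + M*(-25) = -1/2*6**2 + 120*(-25) = -1/2*36 - 3000 = -18 - 3000 = -3018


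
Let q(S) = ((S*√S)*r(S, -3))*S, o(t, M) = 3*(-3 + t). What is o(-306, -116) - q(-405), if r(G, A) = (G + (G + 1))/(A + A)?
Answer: -927 - 398088675*I*√5/2 ≈ -927.0 - 4.4508e+8*I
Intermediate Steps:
o(t, M) = -9 + 3*t
r(G, A) = (1 + 2*G)/(2*A) (r(G, A) = (G + (1 + G))/((2*A)) = (1 + 2*G)*(1/(2*A)) = (1 + 2*G)/(2*A))
q(S) = S^(5/2)*(-⅙ - S/3) (q(S) = ((S*√S)*((½ + S)/(-3)))*S = (S^(3/2)*(-(½ + S)/3))*S = (S^(3/2)*(-⅙ - S/3))*S = S^(5/2)*(-⅙ - S/3))
o(-306, -116) - q(-405) = (-9 + 3*(-306)) - (-405)^(5/2)*(-1 - 2*(-405))/6 = (-9 - 918) - 1476225*I*√5*(-1 + 810)/6 = -927 - 1476225*I*√5*809/6 = -927 - 398088675*I*√5/2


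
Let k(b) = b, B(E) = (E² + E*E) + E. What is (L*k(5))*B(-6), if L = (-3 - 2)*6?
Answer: -9900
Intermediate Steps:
L = -30 (L = -5*6 = -30)
B(E) = E + 2*E² (B(E) = (E² + E²) + E = 2*E² + E = E + 2*E²)
(L*k(5))*B(-6) = (-30*5)*(-6*(1 + 2*(-6))) = -(-900)*(1 - 12) = -(-900)*(-11) = -150*66 = -9900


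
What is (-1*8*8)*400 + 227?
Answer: -25373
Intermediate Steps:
(-1*8*8)*400 + 227 = -8*8*400 + 227 = -64*400 + 227 = -25600 + 227 = -25373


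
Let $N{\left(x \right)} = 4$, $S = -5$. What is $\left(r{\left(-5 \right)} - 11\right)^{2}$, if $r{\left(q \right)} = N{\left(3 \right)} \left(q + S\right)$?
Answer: $2601$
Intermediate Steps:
$r{\left(q \right)} = -20 + 4 q$ ($r{\left(q \right)} = 4 \left(q - 5\right) = 4 \left(-5 + q\right) = -20 + 4 q$)
$\left(r{\left(-5 \right)} - 11\right)^{2} = \left(\left(-20 + 4 \left(-5\right)\right) - 11\right)^{2} = \left(\left(-20 - 20\right) - 11\right)^{2} = \left(-40 - 11\right)^{2} = \left(-51\right)^{2} = 2601$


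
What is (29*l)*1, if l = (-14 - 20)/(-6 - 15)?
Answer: 986/21 ≈ 46.952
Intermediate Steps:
l = 34/21 (l = -34/(-21) = -34*(-1/21) = 34/21 ≈ 1.6190)
(29*l)*1 = (29*(34/21))*1 = (986/21)*1 = 986/21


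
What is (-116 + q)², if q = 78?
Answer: 1444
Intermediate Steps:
(-116 + q)² = (-116 + 78)² = (-38)² = 1444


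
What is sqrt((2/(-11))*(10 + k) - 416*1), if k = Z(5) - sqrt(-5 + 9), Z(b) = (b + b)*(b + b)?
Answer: 2*I*sqrt(13178)/11 ≈ 20.872*I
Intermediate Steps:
Z(b) = 4*b**2 (Z(b) = (2*b)*(2*b) = 4*b**2)
k = 98 (k = 4*5**2 - sqrt(-5 + 9) = 4*25 - sqrt(4) = 100 - 1*2 = 100 - 2 = 98)
sqrt((2/(-11))*(10 + k) - 416*1) = sqrt((2/(-11))*(10 + 98) - 416*1) = sqrt((2*(-1/11))*108 - 416) = sqrt(-2/11*108 - 416) = sqrt(-216/11 - 416) = sqrt(-4792/11) = 2*I*sqrt(13178)/11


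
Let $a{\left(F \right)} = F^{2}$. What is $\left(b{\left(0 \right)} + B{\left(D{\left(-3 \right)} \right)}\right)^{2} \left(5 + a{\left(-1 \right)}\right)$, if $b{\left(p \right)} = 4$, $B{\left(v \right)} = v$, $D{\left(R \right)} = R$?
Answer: $6$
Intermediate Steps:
$\left(b{\left(0 \right)} + B{\left(D{\left(-3 \right)} \right)}\right)^{2} \left(5 + a{\left(-1 \right)}\right) = \left(4 - 3\right)^{2} \left(5 + \left(-1\right)^{2}\right) = 1^{2} \left(5 + 1\right) = 1 \cdot 6 = 6$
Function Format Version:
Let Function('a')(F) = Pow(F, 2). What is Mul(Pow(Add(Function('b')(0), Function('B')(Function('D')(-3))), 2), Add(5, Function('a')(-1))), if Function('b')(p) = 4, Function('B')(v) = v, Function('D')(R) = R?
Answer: 6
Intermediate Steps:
Mul(Pow(Add(Function('b')(0), Function('B')(Function('D')(-3))), 2), Add(5, Function('a')(-1))) = Mul(Pow(Add(4, -3), 2), Add(5, Pow(-1, 2))) = Mul(Pow(1, 2), Add(5, 1)) = Mul(1, 6) = 6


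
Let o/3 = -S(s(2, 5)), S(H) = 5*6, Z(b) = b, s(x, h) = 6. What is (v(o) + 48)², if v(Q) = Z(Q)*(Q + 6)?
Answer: 57881664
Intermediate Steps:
S(H) = 30
o = -90 (o = 3*(-1*30) = 3*(-30) = -90)
v(Q) = Q*(6 + Q) (v(Q) = Q*(Q + 6) = Q*(6 + Q))
(v(o) + 48)² = (-90*(6 - 90) + 48)² = (-90*(-84) + 48)² = (7560 + 48)² = 7608² = 57881664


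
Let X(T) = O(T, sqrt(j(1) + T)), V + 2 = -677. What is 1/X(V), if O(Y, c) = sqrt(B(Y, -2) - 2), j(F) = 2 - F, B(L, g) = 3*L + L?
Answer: -I*sqrt(302)/906 ≈ -0.019181*I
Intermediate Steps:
V = -679 (V = -2 - 677 = -679)
B(L, g) = 4*L
O(Y, c) = sqrt(-2 + 4*Y) (O(Y, c) = sqrt(4*Y - 2) = sqrt(-2 + 4*Y))
X(T) = sqrt(-2 + 4*T)
1/X(V) = 1/(sqrt(-2 + 4*(-679))) = 1/(sqrt(-2 - 2716)) = 1/(sqrt(-2718)) = 1/(3*I*sqrt(302)) = -I*sqrt(302)/906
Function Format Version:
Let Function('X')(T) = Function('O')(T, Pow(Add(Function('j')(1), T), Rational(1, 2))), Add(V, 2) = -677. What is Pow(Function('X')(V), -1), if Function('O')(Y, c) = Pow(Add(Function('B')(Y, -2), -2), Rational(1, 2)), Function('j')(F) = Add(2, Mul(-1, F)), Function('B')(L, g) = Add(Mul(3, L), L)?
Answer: Mul(Rational(-1, 906), I, Pow(302, Rational(1, 2))) ≈ Mul(-0.019181, I)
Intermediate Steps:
V = -679 (V = Add(-2, -677) = -679)
Function('B')(L, g) = Mul(4, L)
Function('O')(Y, c) = Pow(Add(-2, Mul(4, Y)), Rational(1, 2)) (Function('O')(Y, c) = Pow(Add(Mul(4, Y), -2), Rational(1, 2)) = Pow(Add(-2, Mul(4, Y)), Rational(1, 2)))
Function('X')(T) = Pow(Add(-2, Mul(4, T)), Rational(1, 2))
Pow(Function('X')(V), -1) = Pow(Pow(Add(-2, Mul(4, -679)), Rational(1, 2)), -1) = Pow(Pow(Add(-2, -2716), Rational(1, 2)), -1) = Pow(Pow(-2718, Rational(1, 2)), -1) = Pow(Mul(3, I, Pow(302, Rational(1, 2))), -1) = Mul(Rational(-1, 906), I, Pow(302, Rational(1, 2)))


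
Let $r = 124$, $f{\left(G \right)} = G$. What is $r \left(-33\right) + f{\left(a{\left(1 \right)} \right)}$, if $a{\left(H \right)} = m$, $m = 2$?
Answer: $-4090$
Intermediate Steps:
$a{\left(H \right)} = 2$
$r \left(-33\right) + f{\left(a{\left(1 \right)} \right)} = 124 \left(-33\right) + 2 = -4092 + 2 = -4090$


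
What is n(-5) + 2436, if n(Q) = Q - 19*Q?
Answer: 2526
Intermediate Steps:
n(Q) = -18*Q
n(-5) + 2436 = -18*(-5) + 2436 = 90 + 2436 = 2526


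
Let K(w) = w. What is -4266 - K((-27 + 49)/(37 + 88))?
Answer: -533272/125 ≈ -4266.2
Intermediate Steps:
-4266 - K((-27 + 49)/(37 + 88)) = -4266 - (-27 + 49)/(37 + 88) = -4266 - 22/125 = -533272/125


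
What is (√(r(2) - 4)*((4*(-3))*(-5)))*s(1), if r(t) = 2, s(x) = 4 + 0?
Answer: 240*I*√2 ≈ 339.41*I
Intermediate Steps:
s(x) = 4
(√(r(2) - 4)*((4*(-3))*(-5)))*s(1) = (√(2 - 4)*((4*(-3))*(-5)))*4 = (√(-2)*(-12*(-5)))*4 = ((I*√2)*60)*4 = (60*I*√2)*4 = 240*I*√2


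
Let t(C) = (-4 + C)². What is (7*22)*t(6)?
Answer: 616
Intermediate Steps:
(7*22)*t(6) = (7*22)*(-4 + 6)² = 154*2² = 154*4 = 616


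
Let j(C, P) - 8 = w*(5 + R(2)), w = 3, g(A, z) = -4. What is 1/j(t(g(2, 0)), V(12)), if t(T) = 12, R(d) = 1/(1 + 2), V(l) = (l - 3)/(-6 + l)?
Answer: 1/24 ≈ 0.041667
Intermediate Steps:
V(l) = (-3 + l)/(-6 + l)
R(d) = 1/3
j(C, P) = 24 (j(C, P) = 8 + 3*(5 + 1/3) = 8 + 3*(16/3) = 8 + 16 = 24)
1/j(t(g(2, 0)), V(12)) = 1/24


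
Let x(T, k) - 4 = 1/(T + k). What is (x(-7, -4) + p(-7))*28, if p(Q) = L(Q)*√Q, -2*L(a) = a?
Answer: 1204/11 + 98*I*√7 ≈ 109.45 + 259.28*I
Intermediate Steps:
L(a) = -a/2
x(T, k) = 4 + 1/(T + k)
p(Q) = -Q^(3/2)/2 (p(Q) = (-Q/2)*√Q = -Q^(3/2)/2)
(x(-7, -4) + p(-7))*28 = ((1 + 4*(-7) + 4*(-4))/(-7 - 4) - (-7)*I*√7/2)*28 = ((1 - 28 - 16)/(-11) - (-7)*I*√7/2)*28 = (-1/11*(-43) + 7*I*√7/2)*28 = (43/11 + 7*I*√7/2)*28 = 1204/11 + 98*I*√7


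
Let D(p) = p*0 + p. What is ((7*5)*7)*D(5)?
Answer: 1225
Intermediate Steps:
D(p) = p (D(p) = 0 + p = p)
((7*5)*7)*D(5) = ((7*5)*7)*5 = (35*7)*5 = 245*5 = 1225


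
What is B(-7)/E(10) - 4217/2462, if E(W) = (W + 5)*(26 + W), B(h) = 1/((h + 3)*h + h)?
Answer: -23909159/13959540 ≈ -1.7127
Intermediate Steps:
B(h) = 1/(h + h*(3 + h)) (B(h) = 1/((3 + h)*h + h) = 1/(h*(3 + h) + h) = 1/(h + h*(3 + h)))
E(W) = (5 + W)*(26 + W)
B(-7)/E(10) - 4217/2462 = (1/((-7)*(4 - 7)))/(130 + 10² + 31*10) - 4217/2462 = (-⅐/(-3))/(130 + 100 + 310) - 4217*1/2462 = -⅐*(-⅓)/540 - 4217/2462 = (1/21)*(1/540) - 4217/2462 = 1/11340 - 4217/2462 = -23909159/13959540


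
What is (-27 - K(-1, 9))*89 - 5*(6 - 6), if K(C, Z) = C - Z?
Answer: -1513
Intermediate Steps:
(-27 - K(-1, 9))*89 - 5*(6 - 6) = (-27 - (-1 - 1*9))*89 - 5*(6 - 6) = (-27 - (-1 - 9))*89 - 5*0 = (-27 - 1*(-10))*89 + 0 = (-27 + 10)*89 + 0 = -17*89 + 0 = -1513 + 0 = -1513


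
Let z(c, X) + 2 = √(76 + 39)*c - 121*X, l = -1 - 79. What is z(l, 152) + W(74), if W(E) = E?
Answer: -18320 - 80*√115 ≈ -19178.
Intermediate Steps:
l = -80
z(c, X) = -2 - 121*X + c*√115 (z(c, X) = -2 + (√(76 + 39)*c - 121*X) = -2 + (√115*c - 121*X) = -2 + (c*√115 - 121*X) = -2 + (-121*X + c*√115) = -2 - 121*X + c*√115)
z(l, 152) + W(74) = (-2 - 121*152 - 80*√115) + 74 = (-2 - 18392 - 80*√115) + 74 = (-18394 - 80*√115) + 74 = -18320 - 80*√115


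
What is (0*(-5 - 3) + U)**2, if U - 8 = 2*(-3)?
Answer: 4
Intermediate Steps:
U = 2 (U = 8 + 2*(-3) = 8 - 6 = 2)
(0*(-5 - 3) + U)**2 = (0*(-5 - 3) + 2)**2 = (0*(-8) + 2)**2 = (0 + 2)**2 = 2**2 = 4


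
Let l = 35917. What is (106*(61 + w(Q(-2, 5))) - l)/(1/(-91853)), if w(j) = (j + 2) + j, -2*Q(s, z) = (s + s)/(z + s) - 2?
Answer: 7959705421/3 ≈ 2.6532e+9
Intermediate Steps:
Q(s, z) = 1 - s/(s + z) (Q(s, z) = -((s + s)/(z + s) - 2)/2 = -((2*s)/(s + z) - 2)/2 = -(2*s/(s + z) - 2)/2 = -(-2 + 2*s/(s + z))/2 = 1 - s/(s + z))
w(j) = 2 + 2*j (w(j) = (2 + j) + j = 2 + 2*j)
(106*(61 + w(Q(-2, 5))) - l)/(1/(-91853)) = (106*(61 + (2 + 2*(5/(-2 + 5)))) - 1*35917)/(1/(-91853)) = (106*(61 + (2 + 2*(5/3))) - 35917)/(-1/91853) = (106*(61 + (2 + 2*(5*(⅓)))) - 35917)*(-91853) = (106*(61 + (2 + 2*(5/3))) - 35917)*(-91853) = (106*(61 + (2 + 10/3)) - 35917)*(-91853) = (106*(61 + 16/3) - 35917)*(-91853) = (106*(199/3) - 35917)*(-91853) = (21094/3 - 35917)*(-91853) = -86657/3*(-91853) = 7959705421/3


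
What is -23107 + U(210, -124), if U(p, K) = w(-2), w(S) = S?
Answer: -23109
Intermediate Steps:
U(p, K) = -2
-23107 + U(210, -124) = -23107 - 2 = -23109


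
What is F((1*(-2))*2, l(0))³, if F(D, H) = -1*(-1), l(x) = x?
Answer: 1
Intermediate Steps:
F(D, H) = 1
F((1*(-2))*2, l(0))³ = 1³ = 1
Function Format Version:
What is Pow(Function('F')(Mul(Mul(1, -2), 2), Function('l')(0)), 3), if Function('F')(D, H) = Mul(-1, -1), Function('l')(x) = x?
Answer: 1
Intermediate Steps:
Function('F')(D, H) = 1
Pow(Function('F')(Mul(Mul(1, -2), 2), Function('l')(0)), 3) = Pow(1, 3) = 1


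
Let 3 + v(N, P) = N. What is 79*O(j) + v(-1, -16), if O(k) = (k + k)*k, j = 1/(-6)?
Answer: 7/18 ≈ 0.38889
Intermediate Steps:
j = -⅙ (j = 1*(-⅙) = -⅙ ≈ -0.16667)
v(N, P) = -3 + N
O(k) = 2*k² (O(k) = (2*k)*k = 2*k²)
79*O(j) + v(-1, -16) = 79*(2*(-⅙)²) + (-3 - 1) = 79*(2*(1/36)) - 4 = 79*(1/18) - 4 = 79/18 - 4 = 7/18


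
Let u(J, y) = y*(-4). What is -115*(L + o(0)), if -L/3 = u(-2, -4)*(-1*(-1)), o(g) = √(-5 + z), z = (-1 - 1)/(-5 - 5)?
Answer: 5520 - 46*I*√30 ≈ 5520.0 - 251.95*I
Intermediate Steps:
z = ⅕ (z = -2/(-10) = -2*(-⅒) = ⅕ ≈ 0.20000)
o(g) = 2*I*√30/5 (o(g) = √(-5 + ⅕) = √(-24/5) = 2*I*√30/5)
u(J, y) = -4*y
L = -48 (L = -3*(-4*(-4))*(-1*(-1)) = -48 ≈ -48.000)
-115*(L + o(0)) = -115*(-48 + 2*I*√30/5) = 5520 - 46*I*√30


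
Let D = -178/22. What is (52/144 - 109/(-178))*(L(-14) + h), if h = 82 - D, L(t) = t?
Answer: 290067/3916 ≈ 74.072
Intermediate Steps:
D = -89/11 (D = -178*1/22 = -89/11 ≈ -8.0909)
h = 991/11 (h = 82 - 1*(-89/11) = 82 + 89/11 = 991/11 ≈ 90.091)
(52/144 - 109/(-178))*(L(-14) + h) = (52/144 - 109/(-178))*(-14 + 991/11) = (52*(1/144) - 109*(-1/178))*(837/11) = (13/36 + 109/178)*(837/11) = (3119/3204)*(837/11) = 290067/3916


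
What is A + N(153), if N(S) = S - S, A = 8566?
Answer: 8566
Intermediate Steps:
N(S) = 0
A + N(153) = 8566 + 0 = 8566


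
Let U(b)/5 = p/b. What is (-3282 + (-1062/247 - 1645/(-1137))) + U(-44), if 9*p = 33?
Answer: -3690527173/1123356 ≈ -3285.3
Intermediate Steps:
p = 11/3 (p = (⅑)*33 = 11/3 ≈ 3.6667)
U(b) = 55/(3*b) (U(b) = 5*(11/(3*b)) = 55/(3*b))
(-3282 + (-1062/247 - 1645/(-1137))) + U(-44) = (-3282 + (-1062/247 - 1645/(-1137))) + (55/3)/(-44) = (-3282 + (-1062*1/247 - 1645*(-1/1137))) + (55/3)*(-1/44) = (-3282 + (-1062/247 + 1645/1137)) - 5/12 = (-3282 - 801179/280839) - 5/12 = -922514777/280839 - 5/12 = -3690527173/1123356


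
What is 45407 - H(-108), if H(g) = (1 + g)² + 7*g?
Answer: 34714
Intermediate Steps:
45407 - H(-108) = 45407 - ((1 - 108)² + 7*(-108)) = 45407 - ((-107)² - 756) = 45407 - (11449 - 756) = 45407 - 1*10693 = 45407 - 10693 = 34714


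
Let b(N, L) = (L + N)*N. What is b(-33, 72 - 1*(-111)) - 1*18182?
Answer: -23132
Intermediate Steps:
b(N, L) = N*(L + N)
b(-33, 72 - 1*(-111)) - 1*18182 = -33*((72 - 1*(-111)) - 33) - 1*18182 = -33*((72 + 111) - 33) - 18182 = -33*(183 - 33) - 18182 = -33*150 - 18182 = -4950 - 18182 = -23132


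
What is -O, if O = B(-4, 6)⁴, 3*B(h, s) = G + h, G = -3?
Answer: -2401/81 ≈ -29.642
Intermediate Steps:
B(h, s) = -1 + h/3 (B(h, s) = (-3 + h)/3 = -1 + h/3)
O = 2401/81 (O = (-1 + (⅓)*(-4))⁴ = (-1 - 4/3)⁴ = (-7/3)⁴ = 2401/81 ≈ 29.642)
-O = -1*2401/81 = -2401/81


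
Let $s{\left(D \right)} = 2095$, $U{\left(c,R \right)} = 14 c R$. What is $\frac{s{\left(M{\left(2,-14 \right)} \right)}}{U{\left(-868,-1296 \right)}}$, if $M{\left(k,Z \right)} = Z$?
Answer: $\frac{2095}{15748992} \approx 0.00013302$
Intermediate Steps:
$U{\left(c,R \right)} = 14 R c$
$\frac{s{\left(M{\left(2,-14 \right)} \right)}}{U{\left(-868,-1296 \right)}} = \frac{2095}{14 \left(-1296\right) \left(-868\right)} = \frac{2095}{15748992}$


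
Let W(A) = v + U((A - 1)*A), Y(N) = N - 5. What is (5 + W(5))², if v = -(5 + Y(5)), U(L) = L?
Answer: 400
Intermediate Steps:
Y(N) = -5 + N
v = -5 (v = -(5 + (-5 + 5)) = -(5 + 0) = -1*5 = -5)
W(A) = -5 + A*(-1 + A) (W(A) = -5 + (A - 1)*A = -5 + (-1 + A)*A = -5 + A*(-1 + A))
(5 + W(5))² = (5 + (-5 + 5*(-1 + 5)))² = (5 + (-5 + 5*4))² = (5 + (-5 + 20))² = (5 + 15)² = 20² = 400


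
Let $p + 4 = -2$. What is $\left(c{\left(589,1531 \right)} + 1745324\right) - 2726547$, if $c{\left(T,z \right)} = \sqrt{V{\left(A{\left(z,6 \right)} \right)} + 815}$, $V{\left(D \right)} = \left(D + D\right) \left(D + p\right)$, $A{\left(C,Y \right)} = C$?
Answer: $-981223 + \sqrt{4670365} \approx -9.7906 \cdot 10^{5}$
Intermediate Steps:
$p = -6$ ($p = -4 - 2 = -6$)
$V{\left(D \right)} = 2 D \left(-6 + D\right)$ ($V{\left(D \right)} = \left(D + D\right) \left(D - 6\right) = 2 D \left(-6 + D\right)$)
$c{\left(T,z \right)} = \sqrt{815 + 2 z \left(-6 + z\right)}$ ($c{\left(T,z \right)} = \sqrt{2 z \left(-6 + z\right) + 815} = \sqrt{815 + 2 z \left(-6 + z\right)}$)
$\left(c{\left(589,1531 \right)} + 1745324\right) - 2726547 = \left(\sqrt{815 + 2 \cdot 1531 \left(-6 + 1531\right)} + 1745324\right) - 2726547 = \left(\sqrt{815 + 2 \cdot 1531 \cdot 1525} + 1745324\right) - 2726547 = \left(\sqrt{815 + 4669550} + 1745324\right) - 2726547 = \left(\sqrt{4670365} + 1745324\right) - 2726547 = \left(1745324 + \sqrt{4670365}\right) - 2726547 = -981223 + \sqrt{4670365}$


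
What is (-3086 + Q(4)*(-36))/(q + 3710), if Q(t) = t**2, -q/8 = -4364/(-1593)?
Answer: -2916783/2937559 ≈ -0.99293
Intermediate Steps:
q = -34912/1593 (q = -(-34912)/(-1593) = -(-34912)*(-1)/1593 = -8*4364/1593 = -34912/1593 ≈ -21.916)
(-3086 + Q(4)*(-36))/(q + 3710) = (-3086 + 4**2*(-36))/(-34912/1593 + 3710) = (-3086 + 16*(-36))/(5875118/1593) = (-3086 - 576)*(1593/5875118) = -3662*1593/5875118 = -2916783/2937559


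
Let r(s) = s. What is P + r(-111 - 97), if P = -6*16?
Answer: -304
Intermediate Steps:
P = -96
P + r(-111 - 97) = -96 + (-111 - 97) = -96 - 208 = -304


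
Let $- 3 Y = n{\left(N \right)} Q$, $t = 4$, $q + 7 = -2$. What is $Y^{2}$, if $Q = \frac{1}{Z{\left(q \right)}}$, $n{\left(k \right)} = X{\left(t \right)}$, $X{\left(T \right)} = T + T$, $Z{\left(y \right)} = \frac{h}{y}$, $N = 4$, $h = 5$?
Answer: $\frac{576}{25} \approx 23.04$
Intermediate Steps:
$q = -9$ ($q = -7 - 2 = -9$)
$Z{\left(y \right)} = \frac{5}{y}$
$X{\left(T \right)} = 2 T$
$n{\left(k \right)} = 8$ ($n{\left(k \right)} = 2 \cdot 4 = 8$)
$Q = - \frac{9}{5}$ ($Q = \frac{1}{5 \frac{1}{-9}} = \frac{1}{5 \left(- \frac{1}{9}\right)} = \frac{1}{- \frac{5}{9}} = - \frac{9}{5} \approx -1.8$)
$Y = \frac{24}{5}$ ($Y = - \frac{8 \left(- \frac{9}{5}\right)}{3} = \left(- \frac{1}{3}\right) \left(- \frac{72}{5}\right) = \frac{24}{5} \approx 4.8$)
$Y^{2} = \left(\frac{24}{5}\right)^{2} = \frac{576}{25}$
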